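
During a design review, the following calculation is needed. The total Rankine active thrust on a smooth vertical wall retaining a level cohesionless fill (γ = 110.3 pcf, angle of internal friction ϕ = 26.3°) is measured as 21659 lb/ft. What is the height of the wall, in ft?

K_a = 0.3859. P_a = ½ K_a γ H² ⇒ H = √(2P_a/(K_a γ)).
H = √(2×21659/(0.3859×110.3)) = 31.90 ft.

31.9 ft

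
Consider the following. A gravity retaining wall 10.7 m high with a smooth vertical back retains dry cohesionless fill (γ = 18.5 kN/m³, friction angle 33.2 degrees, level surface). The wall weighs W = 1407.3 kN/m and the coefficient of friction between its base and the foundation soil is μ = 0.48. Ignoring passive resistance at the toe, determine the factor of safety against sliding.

K_a = tan²(45° − 33.2°/2) = 0.2924.
P_a = ½K_aγH² = 0.5×0.2924×18.5×10.7² = 309.6 kN/m, acting at H/3 = 3.567 m above the base.
FS_sliding = μW / P_a = 0.48×1407.3 / 309.6 = 2.182.

2.18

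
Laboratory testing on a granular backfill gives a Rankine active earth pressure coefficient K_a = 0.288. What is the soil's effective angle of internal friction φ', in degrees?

K_a = tan²(45° − φ/2) ⇒ 45° − φ/2 = arctan(√0.288) = 28.22°.
φ = 2(45° − 28.22°) = 33.56°.

33.6°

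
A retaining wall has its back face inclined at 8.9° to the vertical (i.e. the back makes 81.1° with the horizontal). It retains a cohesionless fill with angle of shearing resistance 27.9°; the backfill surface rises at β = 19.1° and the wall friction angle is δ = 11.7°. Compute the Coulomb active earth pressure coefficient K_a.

K_a = sin²(α+φ) / [sin²α · sin(α−δ) · (1 + √{sin(φ+δ)sin(φ−β) / (sin(α−δ)sin(α+β))})²].
With α = 81.1°, φ = 27.9°, δ = 11.7°, β = 19.1°: K_a = 0.5571.

0.557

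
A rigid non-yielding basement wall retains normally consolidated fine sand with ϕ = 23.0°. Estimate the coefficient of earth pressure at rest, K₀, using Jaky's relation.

K₀ = 1 − sin φ' = 1 − sin 23.0° = 0.6093.

0.609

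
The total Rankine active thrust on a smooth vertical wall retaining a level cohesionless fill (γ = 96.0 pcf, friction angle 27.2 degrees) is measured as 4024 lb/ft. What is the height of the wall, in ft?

K_a = 0.3726. P_a = ½ K_a γ H² ⇒ H = √(2P_a/(K_a γ)).
H = √(2×4024/(0.3726×96.0)) = 15.00 ft.

15.0 ft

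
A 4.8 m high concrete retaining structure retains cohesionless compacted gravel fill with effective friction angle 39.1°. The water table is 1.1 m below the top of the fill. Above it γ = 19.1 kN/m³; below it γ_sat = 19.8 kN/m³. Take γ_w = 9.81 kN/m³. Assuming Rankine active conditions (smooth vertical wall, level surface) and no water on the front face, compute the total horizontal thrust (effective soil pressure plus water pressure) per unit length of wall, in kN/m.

K_a = tan²(45° − φ/2) = 0.2265.
γ' = 19.8 − 9.81 = 9.990 kN/m³. Depth below WT = 3.7 m.
σ'_h at WT = K_a γ d_w = 4.758 kPa; at base = 4.758 + K_a γ' × 3.7 = 13.13 kPa.
P₁ (0–1.1 m) = ½×4.758×1.1 = 2.617. P₂ (1.1–4.8 m) = ½(4.758+13.13)×3.7 = 33.09.
P_w = ½ γ_w h₂² = 0.5×9.81×3.7² = 67.15. Total = 2.617+33.09+67.15 = 102.9 kN/m.

103 kN/m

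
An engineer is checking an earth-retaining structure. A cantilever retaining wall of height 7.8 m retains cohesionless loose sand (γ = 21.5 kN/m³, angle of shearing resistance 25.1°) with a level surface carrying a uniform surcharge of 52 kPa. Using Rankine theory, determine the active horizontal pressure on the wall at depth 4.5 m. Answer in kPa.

60.1 kPa

K_a = (1 − sin φ)/(1 + sin φ) = 0.4043.
σ_v = γz + q = 21.5 × 4.5 + 52 = 148.8 kPa.
σ_h = K_a σ_v = 0.4043 × 148.8 = 60.14 kPa.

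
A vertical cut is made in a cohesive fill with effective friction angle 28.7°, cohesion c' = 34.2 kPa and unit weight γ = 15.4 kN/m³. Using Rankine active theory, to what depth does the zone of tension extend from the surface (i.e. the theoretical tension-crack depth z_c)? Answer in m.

7.50 m

K_a = tan²(45° − 28.7°/2) = 0.3511; √K_a = 0.5926.
The active pressure is zero where K_a γ z = 2c√K_a, so z_c = 2c/(γ√K_a) = 2×34.2/(15.4×0.5926) = 7.495 m.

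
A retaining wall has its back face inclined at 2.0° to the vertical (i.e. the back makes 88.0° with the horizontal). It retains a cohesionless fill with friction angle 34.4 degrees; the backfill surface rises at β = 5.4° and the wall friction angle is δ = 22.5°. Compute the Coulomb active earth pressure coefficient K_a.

K_a = sin²(α+φ) / [sin²α · sin(α−δ) · (1 + √{sin(φ+δ)sin(φ−β) / (sin(α−δ)sin(α+β))})²].
With α = 88.0°, φ = 34.4°, δ = 22.5°, β = 5.4°: K_a = 0.2817.

0.282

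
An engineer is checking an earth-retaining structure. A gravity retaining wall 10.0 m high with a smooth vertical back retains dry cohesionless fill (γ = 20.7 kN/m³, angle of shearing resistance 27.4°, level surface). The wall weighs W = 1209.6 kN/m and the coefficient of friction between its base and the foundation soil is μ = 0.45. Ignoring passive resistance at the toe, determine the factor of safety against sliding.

1.42

K_a = tan²(45° − 27.4°/2) = 0.3697.
P_a = ½K_aγH² = 0.5×0.3697×20.7×10.0² = 382.6 kN/m, acting at H/3 = 3.333 m above the base.
FS_sliding = μW / P_a = 0.45×1209.6 / 382.6 = 1.423.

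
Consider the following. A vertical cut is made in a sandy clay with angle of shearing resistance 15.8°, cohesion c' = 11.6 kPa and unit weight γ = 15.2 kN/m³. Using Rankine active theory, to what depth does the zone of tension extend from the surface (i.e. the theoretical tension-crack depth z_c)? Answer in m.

K_a = tan²(45° − 15.8°/2) = 0.5720; √K_a = 0.7563.
The active pressure is zero where K_a γ z = 2c√K_a, so z_c = 2c/(γ√K_a) = 2×11.6/(15.2×0.7563) = 2.018 m.

2.02 m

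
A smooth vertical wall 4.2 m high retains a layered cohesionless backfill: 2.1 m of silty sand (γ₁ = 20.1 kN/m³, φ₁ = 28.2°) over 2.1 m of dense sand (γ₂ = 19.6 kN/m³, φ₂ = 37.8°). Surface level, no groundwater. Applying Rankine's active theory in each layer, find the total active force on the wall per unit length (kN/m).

47.5 kN/m

K_a1 = tan²(45°−28.2°/2) = 0.3582; K_a2 = tan²(45°−37.8°/2) = 0.2400.
Layer 1: σ at base = K_a1 γ₁ h₁ = 15.12 kPa; P₁ = ½×15.12×2.1 = 15.88.
Layer 2: σ_v at top = γ₁h₁ = 42.21; σ_h top = K_a2×42.21 = 10.13; σ_h base = K_a2×(42.21+19.6×2.1) = 20.01.
P₂ = ½(10.13+20.01)×2.1 = 31.65. Total P_a = 15.88+31.65 = 47.52 kN/m.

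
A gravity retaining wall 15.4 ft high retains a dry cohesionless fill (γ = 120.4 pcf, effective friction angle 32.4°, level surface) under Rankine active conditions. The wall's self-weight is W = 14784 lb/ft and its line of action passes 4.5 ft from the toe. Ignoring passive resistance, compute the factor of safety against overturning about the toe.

3.00

K_a = tan²(45° − 32.4°/2) = 0.3022.
P_a = ½K_aγH² = 0.5×0.3022×120.4×15.4² = 4315 lb/ft, acting at H/3 = 5.133 ft above the base.
Overturning moment M_o = P_a × H/3 = 4315 × 5.133 = 22150.
Resisting moment M_r = W × 4.5 = 14784 × 4.5 = 66530.
FS_overturning = M_r/M_o = 66530/22150 = 3.004.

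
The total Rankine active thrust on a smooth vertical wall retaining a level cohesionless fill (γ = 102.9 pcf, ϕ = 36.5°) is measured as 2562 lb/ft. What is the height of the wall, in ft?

14.0 ft

K_a = 0.2541. P_a = ½ K_a γ H² ⇒ H = √(2P_a/(K_a γ)).
H = √(2×2562/(0.2541×102.9)) = 14.00 ft.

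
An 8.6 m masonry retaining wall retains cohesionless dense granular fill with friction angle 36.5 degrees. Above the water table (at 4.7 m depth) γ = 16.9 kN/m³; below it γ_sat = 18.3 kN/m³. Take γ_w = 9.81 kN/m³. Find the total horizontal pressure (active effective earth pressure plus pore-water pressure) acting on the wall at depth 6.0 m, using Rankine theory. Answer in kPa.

K_a = (1 − sin φ)/(1 + sin φ) = 0.2541.
γ' = 18.3 − 9.81 = 8.490 kN/m³.
Effective vertical stress at 6.0 m: σ'_v = 16.9×4.7 + 8.490×1.30 = 90.47 kPa.
σ'_h = K_a σ'_v = 0.2541 × 90.47 = 22.98 kPa; u = γ_w × 1.30 = 12.75 kPa.
Total σ_h = 22.98 + 12.75 = 35.74 kPa.

35.7 kPa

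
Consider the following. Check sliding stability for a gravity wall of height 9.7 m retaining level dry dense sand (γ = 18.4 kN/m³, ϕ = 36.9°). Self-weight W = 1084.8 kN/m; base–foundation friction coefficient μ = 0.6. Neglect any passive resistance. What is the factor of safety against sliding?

K_a = tan²(45° − 36.9°/2) = 0.2497.
P_a = ½K_aγH² = 0.5×0.2497×18.4×9.7² = 216.1 kN/m, acting at H/3 = 3.233 m above the base.
FS_sliding = μW / P_a = 0.6×1084.8 / 216.1 = 3.012.

3.01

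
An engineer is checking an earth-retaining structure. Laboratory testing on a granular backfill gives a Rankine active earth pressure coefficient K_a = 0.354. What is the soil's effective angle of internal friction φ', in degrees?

K_a = tan²(45° − φ/2) ⇒ 45° − φ/2 = arctan(√0.354) = 30.75°.
φ = 2(45° − 30.75°) = 28.50°.

28.5°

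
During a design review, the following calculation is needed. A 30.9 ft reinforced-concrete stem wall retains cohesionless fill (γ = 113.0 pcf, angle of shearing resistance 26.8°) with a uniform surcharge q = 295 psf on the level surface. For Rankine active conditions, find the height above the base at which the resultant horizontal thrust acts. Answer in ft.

11.0 ft

K_a = 0.3785.
Triangular part P₁ = ½K_aγH² = 20420 at H/3 = 10.30 ft; rectangular part P₂ = K_a q H = 3450 at H/2 = 15.45 ft.
ȳ = (P₁·10.30 + P₂·15.45)/(P₁+P₂) = 11.04 ft.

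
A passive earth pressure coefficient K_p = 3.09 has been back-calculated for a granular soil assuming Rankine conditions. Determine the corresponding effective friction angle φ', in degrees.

30.7°

K_p = (1+sin φ)/(1−sin φ) ⇒ sin φ = (K_p − 1)/(K_p + 1) = 0.5110.
φ = arcsin(0.5110) = 30.73°.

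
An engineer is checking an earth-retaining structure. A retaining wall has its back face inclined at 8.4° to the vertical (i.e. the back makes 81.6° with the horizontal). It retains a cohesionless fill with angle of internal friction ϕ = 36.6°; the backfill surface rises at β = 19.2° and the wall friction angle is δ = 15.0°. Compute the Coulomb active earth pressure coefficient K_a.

K_a = sin²(α+φ) / [sin²α · sin(α−δ) · (1 + √{sin(φ+δ)sin(φ−β) / (sin(α−δ)sin(α+β))})²].
With α = 81.6°, φ = 36.6°, δ = 15.0°, β = 19.2°: K_a = 0.3793.

0.379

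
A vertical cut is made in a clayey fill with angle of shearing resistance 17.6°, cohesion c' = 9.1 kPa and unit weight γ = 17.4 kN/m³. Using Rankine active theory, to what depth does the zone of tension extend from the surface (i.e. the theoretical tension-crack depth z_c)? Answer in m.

1.43 m

K_a = tan²(45° − 17.6°/2) = 0.5357; √K_a = 0.7319.
The active pressure is zero where K_a γ z = 2c√K_a, so z_c = 2c/(γ√K_a) = 2×9.1/(17.4×0.7319) = 1.429 m.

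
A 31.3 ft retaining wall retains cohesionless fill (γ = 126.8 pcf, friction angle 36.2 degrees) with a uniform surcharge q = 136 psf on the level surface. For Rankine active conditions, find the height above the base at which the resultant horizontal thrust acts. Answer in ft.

10.8 ft

K_a = 0.2574.
Triangular part P₁ = ½K_aγH² = 15990 at H/3 = 10.43 ft; rectangular part P₂ = K_a q H = 1096 at H/2 = 15.65 ft.
ȳ = (P₁·10.43 + P₂·15.65)/(P₁+P₂) = 10.77 ft.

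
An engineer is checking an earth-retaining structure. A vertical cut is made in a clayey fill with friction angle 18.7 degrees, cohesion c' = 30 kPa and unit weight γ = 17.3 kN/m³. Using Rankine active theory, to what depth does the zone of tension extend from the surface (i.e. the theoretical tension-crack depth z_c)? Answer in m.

4.84 m

K_a = tan²(45° − 18.7°/2) = 0.5144; √K_a = 0.7173.
The active pressure is zero where K_a γ z = 2c√K_a, so z_c = 2c/(γ√K_a) = 2×30/(17.3×0.7173) = 4.835 m.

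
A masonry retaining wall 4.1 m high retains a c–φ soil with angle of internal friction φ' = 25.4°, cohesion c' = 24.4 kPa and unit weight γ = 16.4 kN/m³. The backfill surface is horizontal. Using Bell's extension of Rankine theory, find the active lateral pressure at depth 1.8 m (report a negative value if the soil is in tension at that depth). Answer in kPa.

-19.1 kPa

K_a = (1 − sin φ)/(1 + sin φ) = 0.3996.
σ_a = K_a γ z − 2c√K_a = 0.3996×16.4×1.8 − 2×24.4×0.6322 = -19.05 kPa.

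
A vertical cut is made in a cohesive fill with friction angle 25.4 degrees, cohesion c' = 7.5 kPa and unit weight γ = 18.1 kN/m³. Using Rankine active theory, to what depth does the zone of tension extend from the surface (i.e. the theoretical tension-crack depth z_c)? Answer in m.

K_a = tan²(45° − 25.4°/2) = 0.3996; √K_a = 0.6322.
The active pressure is zero where K_a γ z = 2c√K_a, so z_c = 2c/(γ√K_a) = 2×7.5/(18.1×0.6322) = 1.311 m.

1.31 m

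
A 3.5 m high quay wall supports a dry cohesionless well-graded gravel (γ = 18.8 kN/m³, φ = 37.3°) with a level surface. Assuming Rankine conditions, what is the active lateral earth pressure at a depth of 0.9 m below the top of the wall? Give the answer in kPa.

4.15 kPa

K_a = (1 − sin φ)/(1 + sin φ) = 0.2453.
σ_h = K_a γ z = 0.2453 × 18.8 × 0.9 = 4.151 kPa.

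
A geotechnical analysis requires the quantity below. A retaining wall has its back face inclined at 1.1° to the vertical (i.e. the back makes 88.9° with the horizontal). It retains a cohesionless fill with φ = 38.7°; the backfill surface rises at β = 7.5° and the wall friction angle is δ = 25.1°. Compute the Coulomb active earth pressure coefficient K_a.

0.236

K_a = sin²(α+φ) / [sin²α · sin(α−δ) · (1 + √{sin(φ+δ)sin(φ−β) / (sin(α−δ)sin(α+β))})²].
With α = 88.9°, φ = 38.7°, δ = 25.1°, β = 7.5°: K_a = 0.2360.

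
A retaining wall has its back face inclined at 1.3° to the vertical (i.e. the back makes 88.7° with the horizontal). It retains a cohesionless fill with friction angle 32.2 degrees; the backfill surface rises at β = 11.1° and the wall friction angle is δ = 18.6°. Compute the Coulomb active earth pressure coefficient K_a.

0.327

K_a = sin²(α+φ) / [sin²α · sin(α−δ) · (1 + √{sin(φ+δ)sin(φ−β) / (sin(α−δ)sin(α+β))})²].
With α = 88.7°, φ = 32.2°, δ = 18.6°, β = 11.1°: K_a = 0.3266.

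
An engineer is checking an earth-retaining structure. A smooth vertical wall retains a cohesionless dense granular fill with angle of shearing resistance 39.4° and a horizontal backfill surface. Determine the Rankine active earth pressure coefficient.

0.223

K_a = tan²(45° − φ/2) = tan²(25.30°) = 0.2234.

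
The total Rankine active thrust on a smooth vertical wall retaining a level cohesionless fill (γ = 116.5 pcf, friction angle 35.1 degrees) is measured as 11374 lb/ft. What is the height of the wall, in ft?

K_a = 0.2698. P_a = ½ K_a γ H² ⇒ H = √(2P_a/(K_a γ)).
H = √(2×11374/(0.2698×116.5)) = 26.90 ft.

26.9 ft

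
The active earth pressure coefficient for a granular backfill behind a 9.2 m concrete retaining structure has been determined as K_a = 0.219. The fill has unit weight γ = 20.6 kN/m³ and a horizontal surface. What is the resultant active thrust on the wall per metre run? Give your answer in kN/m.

P = ½ K_a γ H² = 0.5 × 0.219 × 20.6 × 9.2² = 190.9 kN/m.

191 kN/m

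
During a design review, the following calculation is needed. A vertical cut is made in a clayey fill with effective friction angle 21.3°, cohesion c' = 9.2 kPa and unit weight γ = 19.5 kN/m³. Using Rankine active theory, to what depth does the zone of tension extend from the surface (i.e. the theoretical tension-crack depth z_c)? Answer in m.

1.38 m

K_a = tan²(45° − 21.3°/2) = 0.4671; √K_a = 0.6834.
The active pressure is zero where K_a γ z = 2c√K_a, so z_c = 2c/(γ√K_a) = 2×9.2/(19.5×0.6834) = 1.381 m.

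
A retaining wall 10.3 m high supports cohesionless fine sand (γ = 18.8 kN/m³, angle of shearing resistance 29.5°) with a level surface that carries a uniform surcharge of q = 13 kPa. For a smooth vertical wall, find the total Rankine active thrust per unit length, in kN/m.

K_a = tan²(45° − φ/2) = 0.3401.
Soil triangle: ½ K_a γ H² = 0.5×0.3401×18.8×10.3² = 339.2 kN/m.
Surcharge rectangle: K_a q H = 0.3401×13×10.3 = 45.54 kN/m.
Total = 339.2 + 45.54 = 384.7 kN/m.

385 kN/m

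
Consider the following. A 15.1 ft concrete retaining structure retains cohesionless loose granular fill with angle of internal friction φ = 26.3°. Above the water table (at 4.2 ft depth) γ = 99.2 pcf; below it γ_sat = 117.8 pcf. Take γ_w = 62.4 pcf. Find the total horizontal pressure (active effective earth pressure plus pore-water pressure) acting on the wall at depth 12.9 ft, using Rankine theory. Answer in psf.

890 psf

K_a = (1 − sin φ)/(1 + sin φ) = 0.3859.
γ' = 117.8 − 62.4 = 55.40 pcf.
Effective vertical stress at 12.9 ft: σ'_v = 99.2×4.2 + 55.40×8.70 = 898.6 psf.
σ'_h = K_a σ'_v = 0.3859 × 898.6 = 346.8 psf; u = γ_w × 8.70 = 542.9 psf.
Total σ_h = 346.8 + 542.9 = 889.7 psf.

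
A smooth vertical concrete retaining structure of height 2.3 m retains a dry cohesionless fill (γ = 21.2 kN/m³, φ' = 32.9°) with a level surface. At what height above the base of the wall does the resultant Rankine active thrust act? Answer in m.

0.767 m

K_a = 0.2960.
The pressure distribution is triangular, so the resultant acts at H/3 above the base = 2.3/3 = 0.7667 m.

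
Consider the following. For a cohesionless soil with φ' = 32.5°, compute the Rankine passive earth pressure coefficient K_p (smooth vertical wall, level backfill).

K_p = (1 + sin φ)/(1 − sin φ) = tan²(45° + 32.5°/2) = 3.322.

3.32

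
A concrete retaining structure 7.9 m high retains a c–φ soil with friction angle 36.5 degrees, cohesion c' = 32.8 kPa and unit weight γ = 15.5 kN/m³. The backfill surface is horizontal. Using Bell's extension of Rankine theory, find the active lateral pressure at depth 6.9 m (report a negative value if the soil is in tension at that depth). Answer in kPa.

-5.89 kPa

K_a = (1 − sin φ)/(1 + sin φ) = 0.2541.
σ_a = K_a γ z − 2c√K_a = 0.2541×15.5×6.9 − 2×32.8×0.5040 = -5.894 kPa.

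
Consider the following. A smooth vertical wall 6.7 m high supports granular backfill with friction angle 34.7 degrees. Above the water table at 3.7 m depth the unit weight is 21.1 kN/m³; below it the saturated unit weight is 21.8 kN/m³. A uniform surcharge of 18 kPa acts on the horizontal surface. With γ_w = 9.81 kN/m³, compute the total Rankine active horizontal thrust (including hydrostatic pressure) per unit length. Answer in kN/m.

196 kN/m

K_a = tan²(45° − φ/2) = 0.2745.
γ' = 21.8 − 9.81 = 11.99 kN/m³. h₂ = H − d_w = 3.0 m.
σ'_h: at surface K_a·q = 4.940; at WT K_a(q+γd_w) = 26.37; at base K_a(q+γd_w+γ'h₂) = 36.24 kPa.
P₁ = ½(4.940+26.37)×3.7 = 57.92; P₂ = ½(26.37+36.24)×3.0 = 93.91; P_w = ½γ_w h₂² = 44.14.
Total = 57.92+93.91+44.14 = 196.0 kN/m.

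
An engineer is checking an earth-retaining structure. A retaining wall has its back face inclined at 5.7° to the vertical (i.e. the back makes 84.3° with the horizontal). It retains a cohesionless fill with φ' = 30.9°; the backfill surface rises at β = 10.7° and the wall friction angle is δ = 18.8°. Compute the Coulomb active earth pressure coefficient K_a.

0.384

K_a = sin²(α+φ) / [sin²α · sin(α−δ) · (1 + √{sin(φ+δ)sin(φ−β) / (sin(α−δ)sin(α+β))})²].
With α = 84.3°, φ = 30.9°, δ = 18.8°, β = 10.7°: K_a = 0.3837.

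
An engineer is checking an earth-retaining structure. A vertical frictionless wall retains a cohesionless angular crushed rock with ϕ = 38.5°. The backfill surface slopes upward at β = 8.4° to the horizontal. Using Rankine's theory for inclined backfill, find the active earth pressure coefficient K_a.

K_a = cos β · (cos β − √(cos²β − cos²φ)) / (cos β + √(cos²β − cos²φ)).
cos β = 0.9893, cos φ = 0.7826, √(cos²β − cos²φ) = 0.6051.
K_a = 0.9893 × (0.9893 − 0.6051)/(0.9893 + 0.6051) = 0.2383.

0.238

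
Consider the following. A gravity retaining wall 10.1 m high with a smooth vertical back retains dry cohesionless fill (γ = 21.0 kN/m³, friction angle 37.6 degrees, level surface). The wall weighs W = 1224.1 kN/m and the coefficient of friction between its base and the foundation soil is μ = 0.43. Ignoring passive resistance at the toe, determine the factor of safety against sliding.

2.03

K_a = tan²(45° − 37.6°/2) = 0.2421.
P_a = ½K_aγH² = 0.5×0.2421×21.0×10.1² = 259.3 kN/m, acting at H/3 = 3.367 m above the base.
FS_sliding = μW / P_a = 0.43×1224.1 / 259.3 = 2.030.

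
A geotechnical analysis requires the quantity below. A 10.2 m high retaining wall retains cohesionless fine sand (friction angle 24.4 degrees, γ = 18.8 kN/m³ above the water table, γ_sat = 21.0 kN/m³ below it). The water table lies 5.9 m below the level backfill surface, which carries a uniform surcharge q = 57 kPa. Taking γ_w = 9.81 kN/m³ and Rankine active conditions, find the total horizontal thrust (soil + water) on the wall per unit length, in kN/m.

K_a = tan²(45° − φ/2) = 0.4153.
γ' = 21.0 − 9.81 = 11.19 kN/m³. h₂ = H − d_w = 4.3 m.
σ'_h: at surface K_a·q = 23.67; at WT K_a(q+γd_w) = 69.74; at base K_a(q+γd_w+γ'h₂) = 89.73 kPa.
P₁ = ½(23.67+69.74)×5.9 = 275.6; P₂ = ½(69.74+89.73)×4.3 = 342.9; P_w = ½γ_w h₂² = 90.69.
Total = 275.6+342.9+90.69 = 709.1 kN/m.

709 kN/m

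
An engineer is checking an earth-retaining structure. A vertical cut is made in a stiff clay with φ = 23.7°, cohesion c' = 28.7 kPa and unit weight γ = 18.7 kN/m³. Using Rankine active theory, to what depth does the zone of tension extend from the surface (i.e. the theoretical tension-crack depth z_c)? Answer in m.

K_a = tan²(45° − 23.7°/2) = 0.4266; √K_a = 0.6531.
The active pressure is zero where K_a γ z = 2c√K_a, so z_c = 2c/(γ√K_a) = 2×28.7/(18.7×0.6531) = 4.700 m.

4.70 m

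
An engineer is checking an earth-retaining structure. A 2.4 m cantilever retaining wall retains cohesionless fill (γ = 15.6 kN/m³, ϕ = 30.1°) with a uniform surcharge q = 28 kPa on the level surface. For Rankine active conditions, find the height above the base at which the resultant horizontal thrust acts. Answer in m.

K_a = 0.3320.
Triangular part P₁ = ½K_aγH² = 14.92 at H/3 = 0.8000 m; rectangular part P₂ = K_a q H = 22.31 at H/2 = 1.200 m.
ȳ = (P₁·0.8000 + P₂·1.200)/(P₁+P₂) = 1.040 m.

1.04 m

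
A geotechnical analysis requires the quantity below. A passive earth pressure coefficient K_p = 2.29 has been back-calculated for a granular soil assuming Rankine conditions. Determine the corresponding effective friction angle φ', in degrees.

K_p = (1+sin φ)/(1−sin φ) ⇒ sin φ = (K_p − 1)/(K_p + 1) = 0.3921.
φ = arcsin(0.3921) = 23.09°.

23.1°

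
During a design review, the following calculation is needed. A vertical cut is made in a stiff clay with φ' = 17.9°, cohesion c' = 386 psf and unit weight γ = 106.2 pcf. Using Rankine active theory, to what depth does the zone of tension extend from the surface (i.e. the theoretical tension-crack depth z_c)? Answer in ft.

9.99 ft

K_a = tan²(45° − 17.9°/2) = 0.5298; √K_a = 0.7279.
The active pressure is zero where K_a γ z = 2c√K_a, so z_c = 2c/(γ√K_a) = 2×386/(106.2×0.7279) = 9.987 ft.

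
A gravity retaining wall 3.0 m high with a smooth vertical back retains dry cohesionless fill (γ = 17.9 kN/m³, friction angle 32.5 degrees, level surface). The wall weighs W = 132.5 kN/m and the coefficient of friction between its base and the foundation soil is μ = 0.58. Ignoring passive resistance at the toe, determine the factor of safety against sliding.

K_a = tan²(45° − 32.5°/2) = 0.3010.
P_a = ½K_aγH² = 0.5×0.3010×17.9×3.0² = 24.24 kN/m, acting at H/3 = 1.000 m above the base.
FS_sliding = μW / P_a = 0.58×132.5 / 24.24 = 3.170.

3.17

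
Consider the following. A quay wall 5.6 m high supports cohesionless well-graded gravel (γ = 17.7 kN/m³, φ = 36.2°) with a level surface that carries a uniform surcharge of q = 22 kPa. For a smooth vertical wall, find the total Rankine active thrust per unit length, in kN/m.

103 kN/m

K_a = tan²(45° − φ/2) = 0.2574.
Soil triangle: ½ K_a γ H² = 0.5×0.2574×17.7×5.6² = 71.43 kN/m.
Surcharge rectangle: K_a q H = 0.2574×22×5.6 = 31.71 kN/m.
Total = 71.43 + 31.71 = 103.1 kN/m.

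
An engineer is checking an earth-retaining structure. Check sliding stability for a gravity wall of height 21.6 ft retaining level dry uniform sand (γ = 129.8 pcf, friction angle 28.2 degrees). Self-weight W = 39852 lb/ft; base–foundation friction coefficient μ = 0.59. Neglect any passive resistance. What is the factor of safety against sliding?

K_a = tan²(45° − 28.2°/2) = 0.3582.
P_a = ½K_aγH² = 0.5×0.3582×129.8×21.6² = 10850 lb/ft, acting at H/3 = 7.200 ft above the base.
FS_sliding = μW / P_a = 0.59×39852 / 10850 = 2.168.

2.17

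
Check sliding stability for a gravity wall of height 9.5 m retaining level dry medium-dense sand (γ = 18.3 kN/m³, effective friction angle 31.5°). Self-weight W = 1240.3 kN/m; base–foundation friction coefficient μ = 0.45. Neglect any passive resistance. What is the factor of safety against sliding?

K_a = tan²(45° − 31.5°/2) = 0.3136.
P_a = ½K_aγH² = 0.5×0.3136×18.3×9.5² = 259.0 kN/m, acting at H/3 = 3.167 m above the base.
FS_sliding = μW / P_a = 0.45×1240.3 / 259.0 = 2.155.

2.16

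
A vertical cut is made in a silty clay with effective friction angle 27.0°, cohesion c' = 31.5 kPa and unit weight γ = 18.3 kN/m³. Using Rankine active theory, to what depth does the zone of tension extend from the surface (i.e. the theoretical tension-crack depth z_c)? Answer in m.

K_a = tan²(45° − 27.0°/2) = 0.3755; √K_a = 0.6128.
The active pressure is zero where K_a γ z = 2c√K_a, so z_c = 2c/(γ√K_a) = 2×31.5/(18.3×0.6128) = 5.618 m.

5.62 m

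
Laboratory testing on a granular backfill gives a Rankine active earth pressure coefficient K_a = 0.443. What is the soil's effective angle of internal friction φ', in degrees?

K_a = tan²(45° − φ/2) ⇒ 45° − φ/2 = arctan(√0.443) = 33.65°.
φ = 2(45° − 33.65°) = 22.71°.

22.7°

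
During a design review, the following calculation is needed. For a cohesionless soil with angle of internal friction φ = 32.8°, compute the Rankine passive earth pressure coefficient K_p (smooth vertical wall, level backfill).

3.36

K_p = (1 + sin φ)/(1 − sin φ) = tan²(45° + 32.8°/2) = 3.364.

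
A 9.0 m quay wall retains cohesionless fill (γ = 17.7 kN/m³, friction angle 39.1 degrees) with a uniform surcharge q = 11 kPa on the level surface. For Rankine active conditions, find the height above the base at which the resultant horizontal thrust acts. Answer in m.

K_a = 0.2265.
Triangular part P₁ = ½K_aγH² = 162.4 at H/3 = 3.000 m; rectangular part P₂ = K_a q H = 22.42 at H/2 = 4.500 m.
ȳ = (P₁·3.000 + P₂·4.500)/(P₁+P₂) = 3.182 m.

3.18 m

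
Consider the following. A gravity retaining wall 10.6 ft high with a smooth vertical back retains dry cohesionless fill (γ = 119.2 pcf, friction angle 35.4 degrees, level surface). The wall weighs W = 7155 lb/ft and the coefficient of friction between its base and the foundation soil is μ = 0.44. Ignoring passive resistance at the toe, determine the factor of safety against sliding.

K_a = tan²(45° − 35.4°/2) = 0.2664.
P_a = ½K_aγH² = 0.5×0.2664×119.2×10.6² = 1784 lb/ft, acting at H/3 = 3.533 ft above the base.
FS_sliding = μW / P_a = 0.44×7155 / 1784 = 1.765.

1.76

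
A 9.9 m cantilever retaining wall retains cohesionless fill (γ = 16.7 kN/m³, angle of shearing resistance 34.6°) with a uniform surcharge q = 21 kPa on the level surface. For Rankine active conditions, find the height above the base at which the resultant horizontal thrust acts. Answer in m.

K_a = 0.2756.
Triangular part P₁ = ½K_aγH² = 225.6 at H/3 = 3.300 m; rectangular part P₂ = K_a q H = 57.30 at H/2 = 4.950 m.
ȳ = (P₁·3.300 + P₂·4.950)/(P₁+P₂) = 3.634 m.

3.63 m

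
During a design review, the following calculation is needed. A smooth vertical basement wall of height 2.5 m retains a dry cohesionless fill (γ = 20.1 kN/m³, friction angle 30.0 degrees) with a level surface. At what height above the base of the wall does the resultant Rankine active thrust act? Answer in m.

K_a = 0.3333.
The pressure distribution is triangular, so the resultant acts at H/3 above the base = 2.5/3 = 0.8333 m.

0.833 m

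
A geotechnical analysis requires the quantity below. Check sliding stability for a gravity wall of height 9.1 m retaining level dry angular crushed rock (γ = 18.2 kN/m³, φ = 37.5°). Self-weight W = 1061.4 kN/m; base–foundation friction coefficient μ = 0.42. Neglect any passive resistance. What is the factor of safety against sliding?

K_a = tan²(45° − 37.5°/2) = 0.2432.
P_a = ½K_aγH² = 0.5×0.2432×18.2×9.1² = 183.3 kN/m, acting at H/3 = 3.033 m above the base.
FS_sliding = μW / P_a = 0.42×1061.4 / 183.3 = 2.433.

2.43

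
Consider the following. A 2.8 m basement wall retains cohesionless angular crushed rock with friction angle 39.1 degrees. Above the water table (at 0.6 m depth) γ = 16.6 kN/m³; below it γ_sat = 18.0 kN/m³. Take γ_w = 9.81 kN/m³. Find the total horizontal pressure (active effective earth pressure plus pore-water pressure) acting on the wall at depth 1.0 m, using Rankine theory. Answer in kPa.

K_a = (1 − sin φ)/(1 + sin φ) = 0.2265.
γ' = 18.0 − 9.81 = 8.190 kN/m³.
Effective vertical stress at 1.0 m: σ'_v = 16.6×0.6 + 8.190×0.400 = 13.24 kPa.
σ'_h = K_a σ'_v = 0.2265 × 13.24 = 2.998 kPa; u = γ_w × 0.400 = 3.924 kPa.
Total σ_h = 2.998 + 3.924 = 6.922 kPa.

6.92 kPa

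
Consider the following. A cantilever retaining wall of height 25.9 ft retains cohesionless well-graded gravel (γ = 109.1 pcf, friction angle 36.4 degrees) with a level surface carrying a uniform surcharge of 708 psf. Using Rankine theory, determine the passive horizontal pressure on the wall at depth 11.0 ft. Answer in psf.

K_p = (1 + sin φ)/(1 − sin φ) = 3.919.
σ_v = γz + q = 109.1 × 11.0 + 708 = 1908 psf.
σ_h = K_p σ_v = 3.919 × 1908 = 7478 psf.

7480 psf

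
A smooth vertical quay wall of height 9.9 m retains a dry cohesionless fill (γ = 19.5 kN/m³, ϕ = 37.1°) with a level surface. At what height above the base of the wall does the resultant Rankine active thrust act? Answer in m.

3.30 m

K_a = 0.2475.
The pressure distribution is triangular, so the resultant acts at H/3 above the base = 9.9/3 = 3.300 m.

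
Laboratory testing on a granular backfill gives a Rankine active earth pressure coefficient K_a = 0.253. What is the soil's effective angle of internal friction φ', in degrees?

K_a = tan²(45° − φ/2) ⇒ 45° − φ/2 = arctan(√0.253) = 26.70°.
φ = 2(45° − 26.70°) = 36.60°.

36.6°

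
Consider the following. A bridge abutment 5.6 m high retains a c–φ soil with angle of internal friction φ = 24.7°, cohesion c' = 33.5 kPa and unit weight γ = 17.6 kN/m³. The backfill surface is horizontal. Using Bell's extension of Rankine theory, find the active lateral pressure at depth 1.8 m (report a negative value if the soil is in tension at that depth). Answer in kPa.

K_a = (1 − sin φ)/(1 + sin φ) = 0.4106.
σ_a = K_a γ z − 2c√K_a = 0.4106×17.6×1.8 − 2×33.5×0.6408 = -29.92 kPa.

-29.9 kPa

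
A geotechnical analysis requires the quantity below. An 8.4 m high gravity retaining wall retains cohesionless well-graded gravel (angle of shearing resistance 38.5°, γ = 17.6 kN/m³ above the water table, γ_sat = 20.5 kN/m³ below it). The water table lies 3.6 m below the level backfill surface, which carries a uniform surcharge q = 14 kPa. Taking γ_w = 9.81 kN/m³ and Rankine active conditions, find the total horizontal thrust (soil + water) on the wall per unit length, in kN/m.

K_a = tan²(45° − φ/2) = 0.2327.
γ' = 20.5 − 9.81 = 10.69 kN/m³. h₂ = H − d_w = 4.8 m.
σ'_h: at surface K_a·q = 3.257; at WT K_a(q+γd_w) = 18.00; at base K_a(q+γd_w+γ'h₂) = 29.94 kPa.
P₁ = ½(3.257+18.00)×3.6 = 38.26; P₂ = ½(18.00+29.94)×4.8 = 115.0; P_w = ½γ_w h₂² = 113.0.
Total = 38.26+115.0+113.0 = 266.3 kN/m.

266 kN/m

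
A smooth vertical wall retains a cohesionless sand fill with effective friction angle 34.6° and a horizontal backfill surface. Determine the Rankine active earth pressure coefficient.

K_a = (1 − sin φ)/(1 + sin φ) = (1 − sin 34.6°)/(1 + sin 34.6°) = 0.2756.

0.276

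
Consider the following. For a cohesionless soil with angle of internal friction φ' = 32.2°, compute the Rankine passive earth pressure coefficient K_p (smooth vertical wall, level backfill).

K_p = (1 + sin φ)/(1 − sin φ) = tan²(45° + 32.2°/2) = 3.282.

3.28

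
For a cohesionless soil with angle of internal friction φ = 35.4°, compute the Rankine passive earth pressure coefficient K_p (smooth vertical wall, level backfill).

K_p = (1 + sin φ)/(1 − sin φ) = tan²(45° + 35.4°/2) = 3.754.

3.75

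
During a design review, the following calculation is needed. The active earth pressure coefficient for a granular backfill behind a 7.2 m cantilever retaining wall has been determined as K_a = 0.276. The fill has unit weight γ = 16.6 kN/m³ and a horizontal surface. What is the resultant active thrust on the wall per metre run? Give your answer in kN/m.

119 kN/m

P = ½ K_a γ H² = 0.5 × 0.276 × 16.6 × 7.2² = 118.8 kN/m.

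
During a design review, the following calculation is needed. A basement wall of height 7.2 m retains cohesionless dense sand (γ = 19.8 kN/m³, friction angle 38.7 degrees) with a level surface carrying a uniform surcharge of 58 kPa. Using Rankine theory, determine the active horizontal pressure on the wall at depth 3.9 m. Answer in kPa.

K_a = (1 − sin φ)/(1 + sin φ) = 0.2306.
σ_v = γz + q = 19.8 × 3.9 + 58 = 135.2 kPa.
σ_h = K_a σ_v = 0.2306 × 135.2 = 31.18 kPa.

31.2 kPa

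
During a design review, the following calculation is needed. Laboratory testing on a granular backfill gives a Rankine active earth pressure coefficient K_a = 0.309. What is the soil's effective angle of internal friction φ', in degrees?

K_a = tan²(45° − φ/2) ⇒ 45° − φ/2 = arctan(√0.309) = 29.07°.
φ = 2(45° − 29.07°) = 31.86°.

31.9°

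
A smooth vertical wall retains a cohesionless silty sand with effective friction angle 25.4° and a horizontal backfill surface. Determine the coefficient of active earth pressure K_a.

0.400

K_a = tan²(45° − φ/2) = tan²(32.30°) = 0.3996.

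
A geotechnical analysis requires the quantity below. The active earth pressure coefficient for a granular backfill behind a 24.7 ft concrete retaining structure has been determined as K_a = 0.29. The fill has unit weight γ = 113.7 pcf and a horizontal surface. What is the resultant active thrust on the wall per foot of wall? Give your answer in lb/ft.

P = ½ K_a γ H² = 0.5 × 0.29 × 113.7 × 24.7² = 10060 lb/ft.

10100 lb/ft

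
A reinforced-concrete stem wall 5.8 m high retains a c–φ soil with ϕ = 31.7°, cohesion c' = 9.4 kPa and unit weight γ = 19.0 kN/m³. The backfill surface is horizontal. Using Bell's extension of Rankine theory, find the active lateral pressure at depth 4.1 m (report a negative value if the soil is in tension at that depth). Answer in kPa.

13.7 kPa

K_a = (1 − sin φ)/(1 + sin φ) = 0.3111.
σ_a = K_a γ z − 2c√K_a = 0.3111×19.0×4.1 − 2×9.4×0.5577 = 13.75 kPa.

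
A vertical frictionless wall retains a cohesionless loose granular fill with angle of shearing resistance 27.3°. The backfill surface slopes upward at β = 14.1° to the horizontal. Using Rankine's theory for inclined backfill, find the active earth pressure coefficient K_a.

K_a = cos β · (cos β − √(cos²β − cos²φ)) / (cos β + √(cos²β − cos²φ)).
cos β = 0.9699, cos φ = 0.8886, √(cos²β − cos²φ) = 0.3886.
K_a = 0.9699 × (0.9699 − 0.3886)/(0.9699 + 0.3886) = 0.4150.

0.415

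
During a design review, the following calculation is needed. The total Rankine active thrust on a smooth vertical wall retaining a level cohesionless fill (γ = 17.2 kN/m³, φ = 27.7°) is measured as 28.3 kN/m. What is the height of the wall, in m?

3.00 m

K_a = 0.3653. P_a = ½ K_a γ H² ⇒ H = √(2P_a/(K_a γ)).
H = √(2×28.3/(0.3653×17.2)) = 3.001 m.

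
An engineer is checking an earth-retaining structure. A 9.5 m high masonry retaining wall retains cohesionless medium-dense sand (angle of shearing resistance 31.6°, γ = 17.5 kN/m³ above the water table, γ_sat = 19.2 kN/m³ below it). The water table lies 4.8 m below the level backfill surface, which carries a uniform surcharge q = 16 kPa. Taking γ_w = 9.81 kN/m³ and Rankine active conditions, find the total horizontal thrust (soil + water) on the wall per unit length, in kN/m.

375 kN/m

K_a = tan²(45° − φ/2) = 0.3123.
γ' = 19.2 − 9.81 = 9.390 kN/m³. h₂ = H − d_w = 4.7 m.
σ'_h: at surface K_a·q = 4.998; at WT K_a(q+γd_w) = 31.23; at base K_a(q+γd_w+γ'h₂) = 45.02 kPa.
P₁ = ½(4.998+31.23)×4.8 = 86.96; P₂ = ½(31.23+45.02)×4.7 = 179.2; P_w = ½γ_w h₂² = 108.4.
Total = 86.96+179.2+108.4 = 374.5 kN/m.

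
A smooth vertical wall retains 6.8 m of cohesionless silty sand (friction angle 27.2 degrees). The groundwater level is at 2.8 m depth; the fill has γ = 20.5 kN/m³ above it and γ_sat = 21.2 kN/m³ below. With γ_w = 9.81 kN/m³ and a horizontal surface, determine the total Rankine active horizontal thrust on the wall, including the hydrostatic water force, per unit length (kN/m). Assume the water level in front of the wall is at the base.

228 kN/m

K_a = tan²(45° − φ/2) = 0.3726.
γ' = 21.2 − 9.81 = 11.39 kN/m³. Depth below WT = 4.0 m.
σ'_h at WT = K_a γ d_w = 21.39 kPa; at base = 21.39 + K_a γ' × 4.0 = 38.36 kPa.
P₁ (0–2.8 m) = ½×21.39×2.8 = 29.94. P₂ (2.8–6.8 m) = ½(21.39+38.36)×4.0 = 119.5.
P_w = ½ γ_w h₂² = 0.5×9.81×4.0² = 78.48. Total = 29.94+119.5+78.48 = 227.9 kN/m.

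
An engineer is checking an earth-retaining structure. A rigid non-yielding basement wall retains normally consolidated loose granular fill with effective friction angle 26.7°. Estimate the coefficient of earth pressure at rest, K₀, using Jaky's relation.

0.551

K₀ = 1 − sin φ' = 1 − sin 26.7° = 0.5507.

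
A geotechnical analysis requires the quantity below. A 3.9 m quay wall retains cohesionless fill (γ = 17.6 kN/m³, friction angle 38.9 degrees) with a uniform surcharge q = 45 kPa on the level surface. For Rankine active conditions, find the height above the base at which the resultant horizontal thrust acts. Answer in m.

1.67 m

K_a = 0.2285.
Triangular part P₁ = ½K_aγH² = 30.59 at H/3 = 1.300 m; rectangular part P₂ = K_a q H = 40.11 at H/2 = 1.950 m.
ȳ = (P₁·1.300 + P₂·1.950)/(P₁+P₂) = 1.669 m.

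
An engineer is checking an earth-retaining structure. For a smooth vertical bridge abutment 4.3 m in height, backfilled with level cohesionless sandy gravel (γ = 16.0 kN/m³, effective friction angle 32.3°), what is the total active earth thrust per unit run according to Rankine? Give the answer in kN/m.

K_a = tan²(45° − φ/2) = 0.3035.
P_a = ½ K_a γ H² = 0.5 × 0.3035 × 16.0 × 4.3² = 44.89 kN/m.

44.9 kN/m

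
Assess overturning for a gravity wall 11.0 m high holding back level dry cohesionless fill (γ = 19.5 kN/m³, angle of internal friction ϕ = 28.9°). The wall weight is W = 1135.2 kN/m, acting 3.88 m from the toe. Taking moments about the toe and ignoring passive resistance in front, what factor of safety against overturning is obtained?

2.92

K_a = tan²(45° − 28.9°/2) = 0.3484.
P_a = ½K_aγH² = 0.5×0.3484×19.5×11.0² = 411.0 kN/m, acting at H/3 = 3.667 m above the base.
Overturning moment M_o = P_a × H/3 = 411.0 × 3.667 = 1507.
Resisting moment M_r = W × 3.88 = 1135.2 × 3.88 = 4405.
FS_overturning = M_r/M_o = 4405/1507 = 2.923.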